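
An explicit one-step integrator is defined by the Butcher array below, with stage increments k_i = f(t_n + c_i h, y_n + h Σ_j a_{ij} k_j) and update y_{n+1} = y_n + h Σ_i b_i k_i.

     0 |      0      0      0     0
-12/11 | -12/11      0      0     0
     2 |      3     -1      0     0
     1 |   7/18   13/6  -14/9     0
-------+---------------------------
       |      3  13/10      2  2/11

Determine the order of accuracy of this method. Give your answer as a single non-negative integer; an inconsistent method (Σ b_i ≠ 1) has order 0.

0

b = (3, 13/10, 2, 2/11)
c = (0, -12/11, 2, 1)
Ac = (0, 0, 12/11, -542/99)
Σ b_i: 3·1 + 13/10·1 + 2·1 + 2/11·1 = 713/110 ≠ 1 ⇒ order 0.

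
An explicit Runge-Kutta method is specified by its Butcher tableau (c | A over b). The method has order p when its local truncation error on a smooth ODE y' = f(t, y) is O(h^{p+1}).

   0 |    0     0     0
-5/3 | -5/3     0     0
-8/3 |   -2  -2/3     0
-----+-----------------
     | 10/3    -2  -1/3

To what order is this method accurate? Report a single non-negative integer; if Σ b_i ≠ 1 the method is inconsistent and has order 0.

b = (10/3, -2, -1/3)
c = (0, -5/3, -8/3)
Ac = (0, 0, 10/9)
Σ b_i: 10/3·1 + (-2)·1 + (-1/3)·1 = 1 ✓
b·c: (-2)·(-5/3) + (-1/3)·(-8/3) = 38/9 ≠ 1/2 ⇒ order 1.

1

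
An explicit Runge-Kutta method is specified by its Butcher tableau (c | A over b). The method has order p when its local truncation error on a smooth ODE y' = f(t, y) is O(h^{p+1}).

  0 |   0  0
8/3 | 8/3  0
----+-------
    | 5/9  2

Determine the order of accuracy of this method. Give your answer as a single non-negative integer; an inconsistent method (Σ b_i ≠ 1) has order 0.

0

b = (5/9, 2)
c = (0, 8/3)
Σ b_i: 5/9·1 + 2·1 = 23/9 ≠ 1 ⇒ order 0.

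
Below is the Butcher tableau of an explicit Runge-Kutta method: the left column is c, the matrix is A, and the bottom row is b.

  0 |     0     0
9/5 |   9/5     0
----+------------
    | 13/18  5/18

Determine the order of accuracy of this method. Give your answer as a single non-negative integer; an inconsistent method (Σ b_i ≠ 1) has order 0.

b = (13/18, 5/18)
c = (0, 9/5)
Σ b_i: 13/18·1 + 5/18·1 = 1 ✓
b·c: 5/18·9/5 = 1/2 ✓; 2 stages ⇒ order 2.

2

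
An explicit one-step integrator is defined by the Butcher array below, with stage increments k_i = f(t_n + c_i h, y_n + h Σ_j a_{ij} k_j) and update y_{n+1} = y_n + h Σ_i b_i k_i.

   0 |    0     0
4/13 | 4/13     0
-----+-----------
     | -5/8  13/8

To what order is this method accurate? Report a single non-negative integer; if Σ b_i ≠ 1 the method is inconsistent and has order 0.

2

b = (-5/8, 13/8)
c = (0, 4/13)
Σ b_i: (-5/8)·1 + 13/8·1 = 1 ✓
b·c: 13/8·4/13 = 1/2 ✓; 2 stages ⇒ order 2.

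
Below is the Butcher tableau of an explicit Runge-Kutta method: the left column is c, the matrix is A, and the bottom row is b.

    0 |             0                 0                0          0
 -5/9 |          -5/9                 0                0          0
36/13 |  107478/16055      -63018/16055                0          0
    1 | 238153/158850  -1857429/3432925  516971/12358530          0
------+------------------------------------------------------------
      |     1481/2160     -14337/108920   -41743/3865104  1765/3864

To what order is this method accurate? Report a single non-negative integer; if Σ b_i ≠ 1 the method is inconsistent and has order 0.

b = (1481/2160, -14337/108920, -41743/3865104, 1765/3864)
c = (0, -5/9, 36/13, 1)
Ac = (0, 0, 7002/3211, 147/353)
Σ b_i: 1481/2160·1 + (-14337/108920)·1 + (-41743/3865104)·1 + 1765/3864·1 = 1 ✓
b·c: (-14337/108920)·(-5/9) + (-41743/3865104)·36/13 + 1765/3864·1 = 1/2 ✓
b·c²: (-14337/108920)·25/81 + (-41743/3865104)·1296/169 + 1765/3864·1 = 1/3 ✓
b·Ac: (-41743/3865104)·7002/3211 + 1765/3864·147/353 = 1/6 ✓
b·c³: (-14337/108920)·(-125/729) + (-41743/3865104)·46656/2197 + 1765/3864·1 = 1/4 ✓
b·(c∘Ac): (-41743/3865104)·252072/41743 + 1765/3864·147/353 = 1/8 ✓
b·Ac²: (-41743/3865104)·(-3890/3211) + 1765/3864·2443/15885 = 1/12 ✓
b·A²c: 1765/3864·161/1765 = 1/24 ✓; 4 stages ⇒ order 4.

4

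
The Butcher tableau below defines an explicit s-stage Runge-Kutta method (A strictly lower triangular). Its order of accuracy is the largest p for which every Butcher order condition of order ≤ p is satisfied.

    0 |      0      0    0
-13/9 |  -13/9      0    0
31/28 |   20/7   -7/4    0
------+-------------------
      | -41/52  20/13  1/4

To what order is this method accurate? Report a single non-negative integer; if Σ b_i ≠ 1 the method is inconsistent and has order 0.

b = (-41/52, 20/13, 1/4)
c = (0, -13/9, 31/28)
Ac = (0, 0, 91/36)
Σ b_i: (-41/52)·1 + 20/13·1 + 1/4·1 = 1 ✓
b·c: 20/13·(-13/9) + 1/4·31/28 = -1961/1008 ≠ 1/2 ⇒ order 1.

1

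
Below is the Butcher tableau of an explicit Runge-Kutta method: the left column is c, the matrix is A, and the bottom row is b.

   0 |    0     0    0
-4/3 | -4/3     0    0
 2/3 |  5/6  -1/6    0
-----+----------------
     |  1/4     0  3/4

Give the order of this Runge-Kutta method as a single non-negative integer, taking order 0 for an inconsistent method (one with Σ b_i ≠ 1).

b = (1/4, 0, 3/4)
c = (0, -4/3, 2/3)
Ac = (0, 0, 2/9)
Σ b_i: 1/4·1 + 3/4·1 = 1 ✓
b·c: 3/4·2/3 = 1/2 ✓
b·c²: 3/4·4/9 = 1/3 ✓
b·Ac: 3/4·2/9 = 1/6 ✓; 3 stages ⇒ order 3.

3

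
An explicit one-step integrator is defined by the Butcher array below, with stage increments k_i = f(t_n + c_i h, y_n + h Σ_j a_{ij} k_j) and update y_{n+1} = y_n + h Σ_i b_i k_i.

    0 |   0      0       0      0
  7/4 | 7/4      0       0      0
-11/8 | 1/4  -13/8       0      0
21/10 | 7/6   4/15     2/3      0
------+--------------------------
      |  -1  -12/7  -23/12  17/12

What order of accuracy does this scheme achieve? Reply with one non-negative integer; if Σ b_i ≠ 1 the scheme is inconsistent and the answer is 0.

0

b = (-1, -12/7, -23/12, 17/12)
c = (0, 7/4, -11/8, 21/10)
Ac = (0, 0, -91/32, -9/20)
Σ b_i: (-1)·1 + (-12/7)·1 + (-23/12)·1 + 17/12·1 = -45/14 ≠ 1 ⇒ order 0.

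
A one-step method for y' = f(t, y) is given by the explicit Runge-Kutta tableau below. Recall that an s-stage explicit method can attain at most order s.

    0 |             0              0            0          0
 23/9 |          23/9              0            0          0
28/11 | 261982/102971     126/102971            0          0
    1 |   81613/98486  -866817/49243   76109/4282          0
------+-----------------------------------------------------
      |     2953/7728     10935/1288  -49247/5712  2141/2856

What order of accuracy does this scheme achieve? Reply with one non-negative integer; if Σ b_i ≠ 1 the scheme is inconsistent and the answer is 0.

4

b = (2953/7728, 10935/1288, -49247/5712, 2141/2856)
c = (0, 23/9, 28/11, 1)
Ac = (0, 0, 14/4477, 553/2141)
Σ b_i: 2953/7728·1 + 10935/1288·1 + (-49247/5712)·1 + 2141/2856·1 = 1 ✓
b·c: 10935/1288·23/9 + (-49247/5712)·28/11 + 2141/2856·1 = 1/2 ✓
b·c²: 10935/1288·529/81 + (-49247/5712)·784/121 + 2141/2856·1 = 1/3 ✓
b·Ac: (-49247/5712)·14/4477 + 2141/2856·553/2141 = 1/6 ✓
b·c³: 10935/1288·12167/729 + (-49247/5712)·21952/1331 + 2141/2856·1 = 1/4 ✓
b·(c∘Ac): (-49247/5712)·392/49247 + 2141/2856·553/2141 = 1/8 ✓
b·Ac²: (-49247/5712)·322/40293 + 2141/2856·3913/19269 = 1/12 ✓
b·A²c: 2141/2856·119/2141 = 1/24 ✓; 4 stages ⇒ order 4.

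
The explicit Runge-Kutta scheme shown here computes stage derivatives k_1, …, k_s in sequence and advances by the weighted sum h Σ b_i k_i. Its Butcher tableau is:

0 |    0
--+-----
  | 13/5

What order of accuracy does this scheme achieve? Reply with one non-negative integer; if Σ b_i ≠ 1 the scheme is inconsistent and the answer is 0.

b = (13/5)
c = (0)
Σ b_i: 13/5·1 = 13/5 ≠ 1 ⇒ order 0.

0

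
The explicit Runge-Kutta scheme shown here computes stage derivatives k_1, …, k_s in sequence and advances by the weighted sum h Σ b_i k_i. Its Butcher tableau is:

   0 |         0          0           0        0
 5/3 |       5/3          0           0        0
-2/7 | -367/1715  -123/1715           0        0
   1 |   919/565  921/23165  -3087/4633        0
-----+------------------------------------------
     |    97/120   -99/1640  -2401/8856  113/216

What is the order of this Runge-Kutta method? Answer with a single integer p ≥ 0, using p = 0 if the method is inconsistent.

4

b = (97/120, -99/1640, -2401/8856, 113/216)
c = (0, 5/3, -2/7, 1)
Ac = (0, 0, -41/343, 29/113)
Σ b_i: 97/120·1 + (-99/1640)·1 + (-2401/8856)·1 + 113/216·1 = 1 ✓
b·c: (-99/1640)·5/3 + (-2401/8856)·(-2/7) + 113/216·1 = 1/2 ✓
b·c²: (-99/1640)·25/9 + (-2401/8856)·4/49 + 113/216·1 = 1/3 ✓
b·Ac: (-2401/8856)·(-41/343) + 113/216·29/113 = 1/6 ✓
b·c³: (-99/1640)·125/27 + (-2401/8856)·(-8/343) + 113/216·1 = 1/4 ✓
b·(c∘Ac): (-2401/8856)·82/2401 + 113/216·29/113 = 1/8 ✓
b·Ac²: (-2401/8856)·(-205/1029) + 113/216·19/339 = 1/12 ✓
b·A²c: 113/216·9/113 = 1/24 ✓; 4 stages ⇒ order 4.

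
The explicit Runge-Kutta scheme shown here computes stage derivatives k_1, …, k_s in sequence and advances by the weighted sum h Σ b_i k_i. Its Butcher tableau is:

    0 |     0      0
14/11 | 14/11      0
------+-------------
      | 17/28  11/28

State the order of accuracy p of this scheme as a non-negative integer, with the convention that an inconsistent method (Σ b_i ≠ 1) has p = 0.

b = (17/28, 11/28)
c = (0, 14/11)
Σ b_i: 17/28·1 + 11/28·1 = 1 ✓
b·c: 11/28·14/11 = 1/2 ✓; 2 stages ⇒ order 2.

2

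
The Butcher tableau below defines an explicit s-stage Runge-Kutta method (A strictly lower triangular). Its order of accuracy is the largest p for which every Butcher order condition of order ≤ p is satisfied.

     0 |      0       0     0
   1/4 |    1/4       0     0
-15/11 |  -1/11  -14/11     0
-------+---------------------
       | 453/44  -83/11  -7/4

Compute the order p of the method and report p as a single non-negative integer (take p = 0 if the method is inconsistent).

2

b = (453/44, -83/11, -7/4)
c = (0, 1/4, -15/11)
Ac = (0, 0, -7/22)
Σ b_i: 453/44·1 + (-83/11)·1 + (-7/4)·1 = 1 ✓
b·c: (-83/11)·1/4 + (-7/4)·(-15/11) = 1/2 ✓
b·c²: (-83/11)·1/16 + (-7/4)·225/121 = -7213/1936 ≠ 1/3 ⇒ order 2.
b·Ac: (-7/4)·(-7/22) = 49/88 ≠ 1/6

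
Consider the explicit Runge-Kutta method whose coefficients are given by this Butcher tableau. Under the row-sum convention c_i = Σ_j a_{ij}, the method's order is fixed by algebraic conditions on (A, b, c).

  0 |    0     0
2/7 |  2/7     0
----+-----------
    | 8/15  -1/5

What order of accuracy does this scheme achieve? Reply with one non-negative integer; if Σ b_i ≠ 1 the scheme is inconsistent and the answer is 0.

0

b = (8/15, -1/5)
c = (0, 2/7)
Σ b_i: 8/15·1 + (-1/5)·1 = 1/3 ≠ 1 ⇒ order 0.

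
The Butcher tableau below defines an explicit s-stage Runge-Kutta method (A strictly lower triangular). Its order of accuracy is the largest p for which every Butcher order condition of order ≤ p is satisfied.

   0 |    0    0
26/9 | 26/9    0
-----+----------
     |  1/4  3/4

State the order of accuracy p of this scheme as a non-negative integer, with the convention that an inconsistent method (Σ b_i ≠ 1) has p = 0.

b = (1/4, 3/4)
c = (0, 26/9)
Σ b_i: 1/4·1 + 3/4·1 = 1 ✓
b·c: 3/4·26/9 = 13/6 ≠ 1/2 ⇒ order 1.

1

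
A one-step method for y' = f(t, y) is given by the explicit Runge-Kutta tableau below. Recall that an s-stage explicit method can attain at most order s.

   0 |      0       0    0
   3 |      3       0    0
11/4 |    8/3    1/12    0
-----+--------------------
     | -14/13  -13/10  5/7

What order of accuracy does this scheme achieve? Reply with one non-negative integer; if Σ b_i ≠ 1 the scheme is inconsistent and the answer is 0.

b = (-14/13, -13/10, 5/7)
c = (0, 3, 11/4)
Ac = (0, 0, 1/4)
Σ b_i: (-14/13)·1 + (-13/10)·1 + 5/7·1 = -1513/910 ≠ 1 ⇒ order 0.

0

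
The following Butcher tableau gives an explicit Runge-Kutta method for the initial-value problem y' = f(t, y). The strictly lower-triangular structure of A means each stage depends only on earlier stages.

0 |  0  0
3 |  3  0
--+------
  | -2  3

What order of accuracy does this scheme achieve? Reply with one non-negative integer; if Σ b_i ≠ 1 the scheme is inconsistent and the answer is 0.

b = (-2, 3)
c = (0, 3)
Σ b_i: (-2)·1 + 3·1 = 1 ✓
b·c: 3·3 = 9 ≠ 1/2 ⇒ order 1.

1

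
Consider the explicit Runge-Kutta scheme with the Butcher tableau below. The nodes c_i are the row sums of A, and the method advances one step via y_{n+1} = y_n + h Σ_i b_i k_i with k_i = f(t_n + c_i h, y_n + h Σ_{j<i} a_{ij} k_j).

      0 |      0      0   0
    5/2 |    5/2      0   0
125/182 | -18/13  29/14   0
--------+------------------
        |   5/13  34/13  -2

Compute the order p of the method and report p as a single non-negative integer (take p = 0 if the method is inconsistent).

b = (5/13, 34/13, -2)
c = (0, 5/2, 125/182)
Ac = (0, 0, 145/28)
Σ b_i: 5/13·1 + 34/13·1 + (-2)·1 = 1 ✓
b·c: 34/13·5/2 + (-2)·125/182 = 470/91 ≠ 1/2 ⇒ order 1.

1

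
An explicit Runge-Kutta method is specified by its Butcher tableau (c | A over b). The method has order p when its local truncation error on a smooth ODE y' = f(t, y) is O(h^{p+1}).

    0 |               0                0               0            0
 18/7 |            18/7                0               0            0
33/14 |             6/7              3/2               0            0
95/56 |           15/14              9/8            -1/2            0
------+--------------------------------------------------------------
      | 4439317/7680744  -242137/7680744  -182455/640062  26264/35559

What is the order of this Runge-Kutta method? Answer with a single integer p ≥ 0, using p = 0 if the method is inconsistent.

3

b = (4439317/7680744, -242137/7680744, -182455/640062, 26264/35559)
c = (0, 18/7, 33/14, 95/56)
Ac = (0, 0, 27/7, 12/7)
Σ b_i: 4439317/7680744·1 + (-242137/7680744)·1 + (-182455/640062)·1 + 26264/35559·1 = 1 ✓
b·c: (-242137/7680744)·18/7 + (-182455/640062)·33/14 + 26264/35559·95/56 = 1/2 ✓
b·c²: (-242137/7680744)·324/49 + (-182455/640062)·1089/196 + 26264/35559·9025/3136 = 1/3 ✓
b·Ac: (-182455/640062)·27/7 + 26264/35559·12/7 = 1/6 ✓
b·c³: (-242137/7680744)·5832/343 + (-182455/640062)·35937/2744 + 26264/35559·857375/175616 = -73974553/111513024 ≠ 1/4 ⇒ order 3.
b·(c∘Ac): (-182455/640062)·891/98 + 26264/35559·285/98 = -147265/331884 ≠ 1/8
b·Ac²: (-182455/640062)·486/49 + 26264/35559·261/56 = 17012/27657 ≠ 1/12
b·A²c: 26264/35559·(-27/14) = -1876/1317 ≠ 1/24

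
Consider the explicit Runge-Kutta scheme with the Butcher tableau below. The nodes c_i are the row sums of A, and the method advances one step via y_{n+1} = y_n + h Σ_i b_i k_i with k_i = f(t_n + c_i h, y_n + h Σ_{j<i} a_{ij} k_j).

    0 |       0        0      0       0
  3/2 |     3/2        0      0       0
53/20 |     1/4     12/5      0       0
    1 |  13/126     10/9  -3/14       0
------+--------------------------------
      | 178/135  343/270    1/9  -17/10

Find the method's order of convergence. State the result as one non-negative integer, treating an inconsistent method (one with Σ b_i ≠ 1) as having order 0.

2

b = (178/135, 343/270, 1/9, -17/10)
c = (0, 3/2, 53/20, 1)
Ac = (0, 0, 18/5, 923/840)
Σ b_i: 178/135·1 + 343/270·1 + 1/9·1 + (-17/10)·1 = 1 ✓
b·c: 343/270·3/2 + 1/9·53/20 + (-17/10)·1 = 1/2 ✓
b·c²: 343/270·9/4 + 1/9·2809/400 + (-17/10)·1 = 6979/3600 ≠ 1/3 ⇒ order 2.
b·Ac: 1/9·18/5 + (-17/10)·923/840 = -12331/8400 ≠ 1/6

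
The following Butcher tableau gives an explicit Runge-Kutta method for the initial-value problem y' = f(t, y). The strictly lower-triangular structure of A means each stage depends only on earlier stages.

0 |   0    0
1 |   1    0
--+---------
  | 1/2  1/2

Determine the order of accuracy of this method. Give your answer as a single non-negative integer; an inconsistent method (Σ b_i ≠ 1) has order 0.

2

b = (1/2, 1/2)
c = (0, 1)
Σ b_i: 1/2·1 + 1/2·1 = 1 ✓
b·c: 1/2·1 = 1/2 ✓; 2 stages ⇒ order 2.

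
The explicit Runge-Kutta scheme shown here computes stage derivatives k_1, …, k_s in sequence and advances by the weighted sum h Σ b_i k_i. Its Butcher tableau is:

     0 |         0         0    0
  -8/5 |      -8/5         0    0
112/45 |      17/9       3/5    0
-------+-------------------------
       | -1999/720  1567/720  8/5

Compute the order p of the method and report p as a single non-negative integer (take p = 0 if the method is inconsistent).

2

b = (-1999/720, 1567/720, 8/5)
c = (0, -8/5, 112/45)
Ac = (0, 0, -24/25)
Σ b_i: (-1999/720)·1 + 1567/720·1 + 8/5·1 = 1 ✓
b·c: 1567/720·(-8/5) + 8/5·112/45 = 1/2 ✓
b·c²: 1567/720·64/25 + 8/5·12544/2025 = 156764/10125 ≠ 1/3 ⇒ order 2.
b·Ac: 8/5·(-24/25) = -192/125 ≠ 1/6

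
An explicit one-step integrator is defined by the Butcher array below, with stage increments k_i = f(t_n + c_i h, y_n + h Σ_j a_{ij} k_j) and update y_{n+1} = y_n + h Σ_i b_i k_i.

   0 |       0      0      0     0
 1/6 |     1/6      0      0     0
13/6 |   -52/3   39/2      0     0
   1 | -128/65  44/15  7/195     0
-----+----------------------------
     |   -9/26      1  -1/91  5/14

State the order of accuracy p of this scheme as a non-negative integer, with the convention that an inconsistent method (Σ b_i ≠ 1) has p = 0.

b = (-9/26, 1, -1/91, 5/14)
c = (0, 1/6, 13/6, 1)
Ac = (0, 0, 13/4, 17/30)
Σ b_i: (-9/26)·1 + 1·1 + (-1/91)·1 + 5/14·1 = 1 ✓
b·c: 1·1/6 + (-1/91)·13/6 + 5/14·1 = 1/2 ✓
b·c²: 1·1/36 + (-1/91)·169/36 + 5/14·1 = 1/3 ✓
b·Ac: (-1/91)·13/4 + 5/14·17/30 = 1/6 ✓
b·c³: 1·1/216 + (-1/91)·2197/216 + 5/14·1 = 1/4 ✓
b·(c∘Ac): (-1/91)·169/24 + 5/14·17/30 = 1/8 ✓
b·Ac²: (-1/91)·13/24 + 5/14·1/4 = 1/12 ✓
b·A²c: 5/14·7/60 = 1/24 ✓; 4 stages ⇒ order 4.

4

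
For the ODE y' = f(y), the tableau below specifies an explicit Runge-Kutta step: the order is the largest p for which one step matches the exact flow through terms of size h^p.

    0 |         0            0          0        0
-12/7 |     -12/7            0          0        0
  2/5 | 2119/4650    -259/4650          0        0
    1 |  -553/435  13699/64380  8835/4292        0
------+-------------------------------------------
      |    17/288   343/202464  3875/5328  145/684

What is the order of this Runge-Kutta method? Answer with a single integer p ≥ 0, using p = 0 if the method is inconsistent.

b = (17/288, 343/202464, 3875/5328, 145/684)
c = (0, -12/7, 2/5, 1)
Ac = (0, 0, 74/775, 133/290)
Σ b_i: 17/288·1 + 343/202464·1 + 3875/5328·1 + 145/684·1 = 1 ✓
b·c: 343/202464·(-12/7) + 3875/5328·2/5 + 145/684·1 = 1/2 ✓
b·c²: 343/202464·144/49 + 3875/5328·4/25 + 145/684·1 = 1/3 ✓
b·Ac: 3875/5328·74/775 + 145/684·133/290 = 1/6 ✓
b·c³: 343/202464·(-1728/343) + 3875/5328·8/125 + 145/684·1 = 1/4 ✓
b·(c∘Ac): 3875/5328·148/3875 + 145/684·133/290 = 1/8 ✓
b·Ac²: 3875/5328·(-888/5425) + 145/684·969/1015 = 1/12 ✓
b·A²c: 145/684·57/290 = 1/24 ✓; 4 stages ⇒ order 4.

4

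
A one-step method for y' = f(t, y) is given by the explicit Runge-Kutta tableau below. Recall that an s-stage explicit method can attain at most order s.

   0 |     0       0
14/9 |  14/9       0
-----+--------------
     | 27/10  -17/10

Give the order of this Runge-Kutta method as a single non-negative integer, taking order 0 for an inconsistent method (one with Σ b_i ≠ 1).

1

b = (27/10, -17/10)
c = (0, 14/9)
Σ b_i: 27/10·1 + (-17/10)·1 = 1 ✓
b·c: (-17/10)·14/9 = -119/45 ≠ 1/2 ⇒ order 1.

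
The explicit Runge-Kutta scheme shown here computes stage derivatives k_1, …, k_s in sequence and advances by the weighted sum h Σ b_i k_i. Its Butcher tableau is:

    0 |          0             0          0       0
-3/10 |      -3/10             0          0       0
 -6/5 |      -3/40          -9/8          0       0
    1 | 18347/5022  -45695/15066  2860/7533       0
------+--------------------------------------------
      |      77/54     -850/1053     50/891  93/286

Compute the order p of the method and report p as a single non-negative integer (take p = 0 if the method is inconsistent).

4

b = (77/54, -850/1053, 50/891, 93/286)
c = (0, -3/10, -6/5, 1)
Ac = (0, 0, 27/80, 169/372)
Σ b_i: 77/54·1 + (-850/1053)·1 + 50/891·1 + 93/286·1 = 1 ✓
b·c: (-850/1053)·(-3/10) + 50/891·(-6/5) + 93/286·1 = 1/2 ✓
b·c²: (-850/1053)·9/100 + 50/891·36/25 + 93/286·1 = 1/3 ✓
b·Ac: 50/891·27/80 + 93/286·169/372 = 1/6 ✓
b·c³: (-850/1053)·(-27/1000) + 50/891·(-216/125) + 93/286·1 = 1/4 ✓
b·(c∘Ac): 50/891·(-81/200) + 93/286·169/372 = 1/8 ✓
b·Ac²: 50/891·(-81/800) + 93/286·611/2232 = 1/12 ✓
b·A²c: 93/286·143/1116 = 1/24 ✓; 4 stages ⇒ order 4.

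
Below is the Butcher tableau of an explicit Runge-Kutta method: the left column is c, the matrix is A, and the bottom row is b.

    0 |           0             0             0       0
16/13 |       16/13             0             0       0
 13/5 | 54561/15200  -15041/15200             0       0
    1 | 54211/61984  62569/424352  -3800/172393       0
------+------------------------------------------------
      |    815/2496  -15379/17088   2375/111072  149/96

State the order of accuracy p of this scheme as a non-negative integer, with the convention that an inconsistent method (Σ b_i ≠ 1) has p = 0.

4

b = (815/2496, -15379/17088, 2375/111072, 149/96)
c = (0, 16/13, 13/5, 1)
Ac = (0, 0, -1157/950, 37/298)
Σ b_i: 815/2496·1 + (-15379/17088)·1 + 2375/111072·1 + 149/96·1 = 1 ✓
b·c: (-15379/17088)·16/13 + 2375/111072·13/5 + 149/96·1 = 1/2 ✓
b·c²: (-15379/17088)·256/169 + 2375/111072·169/25 + 149/96·1 = 1/3 ✓
b·Ac: 2375/111072·(-1157/950) + 149/96·37/298 = 1/6 ✓
b·c³: (-15379/17088)·4096/2197 + 2375/111072·2197/125 + 149/96·1 = 1/4 ✓
b·(c∘Ac): 2375/111072·(-15041/4750) + 149/96·37/298 = 1/8 ✓
b·Ac²: 2375/111072·(-712/475) + 149/96·144/1937 = 1/12 ✓
b·A²c: 149/96·4/149 = 1/24 ✓; 4 stages ⇒ order 4.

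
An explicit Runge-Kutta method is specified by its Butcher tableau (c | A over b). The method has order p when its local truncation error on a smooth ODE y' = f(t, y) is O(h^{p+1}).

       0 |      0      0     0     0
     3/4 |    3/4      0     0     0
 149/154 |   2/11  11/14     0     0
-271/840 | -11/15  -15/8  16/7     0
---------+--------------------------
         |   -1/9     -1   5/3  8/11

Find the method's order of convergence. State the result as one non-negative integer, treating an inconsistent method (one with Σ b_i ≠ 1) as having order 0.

0

b = (-1/9, -1, 5/3, 8/11)
c = (0, 3/4, 149/154, -271/840)
Ac = (0, 0, 33/56, 13889/17248)
Σ b_i: (-1/9)·1 + (-1)·1 + 5/3·1 + 8/11·1 = 127/99 ≠ 1 ⇒ order 0.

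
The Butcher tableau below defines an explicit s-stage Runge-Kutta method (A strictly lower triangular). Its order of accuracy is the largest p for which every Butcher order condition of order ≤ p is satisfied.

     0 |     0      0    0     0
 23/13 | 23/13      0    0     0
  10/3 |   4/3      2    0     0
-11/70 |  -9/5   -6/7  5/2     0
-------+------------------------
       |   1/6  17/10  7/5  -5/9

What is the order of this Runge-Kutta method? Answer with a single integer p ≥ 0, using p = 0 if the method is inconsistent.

0

b = (1/6, 17/10, 7/5, -5/9)
c = (0, 23/13, 10/3, -11/70)
Ac = (0, 0, 46/13, 1861/273)
Σ b_i: 1/6·1 + 17/10·1 + 7/5·1 + (-5/9)·1 = 122/45 ≠ 1 ⇒ order 0.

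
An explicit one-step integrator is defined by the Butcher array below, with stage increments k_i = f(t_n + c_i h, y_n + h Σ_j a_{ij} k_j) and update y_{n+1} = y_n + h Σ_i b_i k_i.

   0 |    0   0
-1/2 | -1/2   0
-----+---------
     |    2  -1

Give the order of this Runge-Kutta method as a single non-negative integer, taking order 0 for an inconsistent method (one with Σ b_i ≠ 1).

b = (2, -1)
c = (0, -1/2)
Σ b_i: 2·1 + (-1)·1 = 1 ✓
b·c: (-1)·(-1/2) = 1/2 ✓; 2 stages ⇒ order 2.

2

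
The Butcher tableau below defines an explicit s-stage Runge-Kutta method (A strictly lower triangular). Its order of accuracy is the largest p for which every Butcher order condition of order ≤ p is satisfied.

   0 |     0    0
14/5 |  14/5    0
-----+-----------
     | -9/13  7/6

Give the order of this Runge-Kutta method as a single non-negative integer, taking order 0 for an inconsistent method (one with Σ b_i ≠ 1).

b = (-9/13, 7/6)
c = (0, 14/5)
Σ b_i: (-9/13)·1 + 7/6·1 = 37/78 ≠ 1 ⇒ order 0.

0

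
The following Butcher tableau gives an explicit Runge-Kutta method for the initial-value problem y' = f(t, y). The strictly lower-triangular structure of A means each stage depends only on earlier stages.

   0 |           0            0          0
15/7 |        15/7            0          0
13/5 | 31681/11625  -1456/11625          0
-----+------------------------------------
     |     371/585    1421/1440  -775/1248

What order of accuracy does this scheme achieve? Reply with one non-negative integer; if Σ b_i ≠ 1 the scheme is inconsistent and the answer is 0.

3

b = (371/585, 1421/1440, -775/1248)
c = (0, 15/7, 13/5)
Ac = (0, 0, -208/775)
Σ b_i: 371/585·1 + 1421/1440·1 + (-775/1248)·1 = 1 ✓
b·c: 1421/1440·15/7 + (-775/1248)·13/5 = 1/2 ✓
b·c²: 1421/1440·225/49 + (-775/1248)·169/25 = 1/3 ✓
b·Ac: (-775/1248)·(-208/775) = 1/6 ✓; 3 stages ⇒ order 3.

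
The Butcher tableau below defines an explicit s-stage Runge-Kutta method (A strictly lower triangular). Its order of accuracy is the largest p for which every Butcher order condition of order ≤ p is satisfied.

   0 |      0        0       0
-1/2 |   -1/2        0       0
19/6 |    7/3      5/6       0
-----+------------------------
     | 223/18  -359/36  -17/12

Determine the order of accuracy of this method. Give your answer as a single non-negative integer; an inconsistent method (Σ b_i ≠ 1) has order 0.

2

b = (223/18, -359/36, -17/12)
c = (0, -1/2, 19/6)
Ac = (0, 0, -5/12)
Σ b_i: 223/18·1 + (-359/36)·1 + (-17/12)·1 = 1 ✓
b·c: (-359/36)·(-1/2) + (-17/12)·19/6 = 1/2 ✓
b·c²: (-359/36)·1/4 + (-17/12)·361/36 = -3607/216 ≠ 1/3 ⇒ order 2.
b·Ac: (-17/12)·(-5/12) = 85/144 ≠ 1/6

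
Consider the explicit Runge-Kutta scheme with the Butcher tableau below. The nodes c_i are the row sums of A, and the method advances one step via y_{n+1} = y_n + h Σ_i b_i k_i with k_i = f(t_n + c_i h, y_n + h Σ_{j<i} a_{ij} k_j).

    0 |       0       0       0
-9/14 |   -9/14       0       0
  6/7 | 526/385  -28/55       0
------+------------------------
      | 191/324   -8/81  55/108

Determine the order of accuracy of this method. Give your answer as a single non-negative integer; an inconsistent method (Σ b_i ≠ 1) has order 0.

3

b = (191/324, -8/81, 55/108)
c = (0, -9/14, 6/7)
Ac = (0, 0, 18/55)
Σ b_i: 191/324·1 + (-8/81)·1 + 55/108·1 = 1 ✓
b·c: (-8/81)·(-9/14) + 55/108·6/7 = 1/2 ✓
b·c²: (-8/81)·81/196 + 55/108·36/49 = 1/3 ✓
b·Ac: 55/108·18/55 = 1/6 ✓; 3 stages ⇒ order 3.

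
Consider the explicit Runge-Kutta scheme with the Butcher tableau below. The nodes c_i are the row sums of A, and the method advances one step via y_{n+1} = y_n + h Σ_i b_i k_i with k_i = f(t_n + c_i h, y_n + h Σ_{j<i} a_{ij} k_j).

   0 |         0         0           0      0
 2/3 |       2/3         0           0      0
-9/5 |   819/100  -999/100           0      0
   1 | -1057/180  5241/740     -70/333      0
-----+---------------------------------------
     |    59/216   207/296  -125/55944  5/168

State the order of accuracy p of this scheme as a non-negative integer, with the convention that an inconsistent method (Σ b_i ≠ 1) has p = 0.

4

b = (59/216, 207/296, -125/55944, 5/168)
c = (0, 2/3, -9/5, 1)
Ac = (0, 0, -333/50, 51/10)
Σ b_i: 59/216·1 + 207/296·1 + (-125/55944)·1 + 5/168·1 = 1 ✓
b·c: 207/296·2/3 + (-125/55944)·(-9/5) + 5/168·1 = 1/2 ✓
b·c²: 207/296·4/9 + (-125/55944)·81/25 + 5/168·1 = 1/3 ✓
b·Ac: (-125/55944)·(-333/50) + 5/168·51/10 = 1/6 ✓
b·c³: 207/296·8/27 + (-125/55944)·(-729/125) + 5/168·1 = 1/4 ✓
b·(c∘Ac): (-125/55944)·2997/250 + 5/168·51/10 = 1/8 ✓
b·Ac²: (-125/55944)·(-111/25) + 5/168·37/15 = 1/12 ✓
b·A²c: 5/168·7/5 = 1/24 ✓; 4 stages ⇒ order 4.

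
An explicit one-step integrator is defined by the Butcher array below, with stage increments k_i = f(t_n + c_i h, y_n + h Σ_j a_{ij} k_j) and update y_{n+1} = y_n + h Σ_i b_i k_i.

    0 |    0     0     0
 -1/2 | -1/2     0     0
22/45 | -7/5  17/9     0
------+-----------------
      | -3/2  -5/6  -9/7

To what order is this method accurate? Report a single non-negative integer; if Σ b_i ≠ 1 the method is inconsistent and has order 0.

b = (-3/2, -5/6, -9/7)
c = (0, -1/2, 22/45)
Ac = (0, 0, -17/18)
Σ b_i: (-3/2)·1 + (-5/6)·1 + (-9/7)·1 = -76/21 ≠ 1 ⇒ order 0.

0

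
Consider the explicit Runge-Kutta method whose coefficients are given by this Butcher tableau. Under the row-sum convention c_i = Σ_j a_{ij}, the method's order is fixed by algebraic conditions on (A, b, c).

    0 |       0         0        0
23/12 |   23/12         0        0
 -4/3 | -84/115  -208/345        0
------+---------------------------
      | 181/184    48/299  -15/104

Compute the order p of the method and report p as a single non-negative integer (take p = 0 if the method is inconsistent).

b = (181/184, 48/299, -15/104)
c = (0, 23/12, -4/3)
Ac = (0, 0, -52/45)
Σ b_i: 181/184·1 + 48/299·1 + (-15/104)·1 = 1 ✓
b·c: 48/299·23/12 + (-15/104)·(-4/3) = 1/2 ✓
b·c²: 48/299·529/144 + (-15/104)·16/9 = 1/3 ✓
b·Ac: (-15/104)·(-52/45) = 1/6 ✓; 3 stages ⇒ order 3.

3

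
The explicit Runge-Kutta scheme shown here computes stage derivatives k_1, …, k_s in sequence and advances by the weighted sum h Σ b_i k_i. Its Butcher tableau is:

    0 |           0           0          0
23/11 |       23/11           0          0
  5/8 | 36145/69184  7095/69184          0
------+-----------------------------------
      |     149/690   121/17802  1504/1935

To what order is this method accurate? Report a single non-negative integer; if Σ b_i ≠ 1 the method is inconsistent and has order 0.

b = (149/690, 121/17802, 1504/1935)
c = (0, 23/11, 5/8)
Ac = (0, 0, 645/3008)
Σ b_i: 149/690·1 + 121/17802·1 + 1504/1935·1 = 1 ✓
b·c: 121/17802·23/11 + 1504/1935·5/8 = 1/2 ✓
b·c²: 121/17802·529/121 + 1504/1935·25/64 = 1/3 ✓
b·Ac: 1504/1935·645/3008 = 1/6 ✓; 3 stages ⇒ order 3.

3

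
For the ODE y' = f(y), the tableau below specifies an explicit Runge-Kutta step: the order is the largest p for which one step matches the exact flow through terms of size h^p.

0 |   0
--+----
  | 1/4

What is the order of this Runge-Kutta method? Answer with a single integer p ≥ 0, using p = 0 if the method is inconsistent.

b = (1/4)
c = (0)
Σ b_i: 1/4·1 = 1/4 ≠ 1 ⇒ order 0.

0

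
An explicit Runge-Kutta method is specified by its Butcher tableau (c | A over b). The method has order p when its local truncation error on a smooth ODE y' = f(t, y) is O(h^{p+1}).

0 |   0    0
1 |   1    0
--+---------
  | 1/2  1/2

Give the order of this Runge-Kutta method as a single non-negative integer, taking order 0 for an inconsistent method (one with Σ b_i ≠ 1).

2

b = (1/2, 1/2)
c = (0, 1)
Σ b_i: 1/2·1 + 1/2·1 = 1 ✓
b·c: 1/2·1 = 1/2 ✓; 2 stages ⇒ order 2.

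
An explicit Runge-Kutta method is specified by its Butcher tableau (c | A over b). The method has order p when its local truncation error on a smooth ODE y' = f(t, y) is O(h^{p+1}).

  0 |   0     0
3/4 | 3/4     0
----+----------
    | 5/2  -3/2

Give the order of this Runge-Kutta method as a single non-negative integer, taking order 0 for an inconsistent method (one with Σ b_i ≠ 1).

1

b = (5/2, -3/2)
c = (0, 3/4)
Σ b_i: 5/2·1 + (-3/2)·1 = 1 ✓
b·c: (-3/2)·3/4 = -9/8 ≠ 1/2 ⇒ order 1.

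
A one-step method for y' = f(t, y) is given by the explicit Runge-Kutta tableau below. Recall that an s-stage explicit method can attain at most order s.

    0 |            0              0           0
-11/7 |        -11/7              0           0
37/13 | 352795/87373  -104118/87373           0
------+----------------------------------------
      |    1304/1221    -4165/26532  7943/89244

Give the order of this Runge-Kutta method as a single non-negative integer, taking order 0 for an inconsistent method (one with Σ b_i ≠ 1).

b = (1304/1221, -4165/26532, 7943/89244)
c = (0, -11/7, 37/13)
Ac = (0, 0, 14874/7943)
Σ b_i: 1304/1221·1 + (-4165/26532)·1 + 7943/89244·1 = 1 ✓
b·c: (-4165/26532)·(-11/7) + 7943/89244·37/13 = 1/2 ✓
b·c²: (-4165/26532)·121/49 + 7943/89244·1369/169 = 1/3 ✓
b·Ac: 7943/89244·14874/7943 = 1/6 ✓; 3 stages ⇒ order 3.

3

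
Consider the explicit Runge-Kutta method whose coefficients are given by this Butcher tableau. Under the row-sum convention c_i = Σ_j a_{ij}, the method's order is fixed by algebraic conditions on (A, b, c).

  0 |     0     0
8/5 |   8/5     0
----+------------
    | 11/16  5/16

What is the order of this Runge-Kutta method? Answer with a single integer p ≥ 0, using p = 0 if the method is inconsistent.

2

b = (11/16, 5/16)
c = (0, 8/5)
Σ b_i: 11/16·1 + 5/16·1 = 1 ✓
b·c: 5/16·8/5 = 1/2 ✓; 2 stages ⇒ order 2.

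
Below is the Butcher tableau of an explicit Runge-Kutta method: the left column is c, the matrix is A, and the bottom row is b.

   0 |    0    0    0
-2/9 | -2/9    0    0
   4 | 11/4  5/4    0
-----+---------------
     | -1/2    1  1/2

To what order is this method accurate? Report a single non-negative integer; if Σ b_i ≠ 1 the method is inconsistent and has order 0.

b = (-1/2, 1, 1/2)
c = (0, -2/9, 4)
Ac = (0, 0, -5/18)
Σ b_i: (-1/2)·1 + 1·1 + 1/2·1 = 1 ✓
b·c: 1·(-2/9) + 1/2·4 = 16/9 ≠ 1/2 ⇒ order 1.

1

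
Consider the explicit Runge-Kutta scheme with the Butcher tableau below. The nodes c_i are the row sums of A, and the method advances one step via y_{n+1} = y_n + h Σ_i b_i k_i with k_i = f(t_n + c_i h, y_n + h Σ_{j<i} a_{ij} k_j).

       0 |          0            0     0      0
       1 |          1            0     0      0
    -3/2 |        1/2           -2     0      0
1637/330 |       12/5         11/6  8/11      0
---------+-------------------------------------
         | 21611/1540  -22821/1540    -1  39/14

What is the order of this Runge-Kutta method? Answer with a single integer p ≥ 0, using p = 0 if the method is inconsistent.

b = (21611/1540, -22821/1540, -1, 39/14)
c = (0, 1, -3/2, 1637/330)
Ac = (0, 0, -2, 49/66)
Σ b_i: 21611/1540·1 + (-22821/1540)·1 + (-1)·1 + 39/14·1 = 1 ✓
b·c: (-22821/1540)·1 + (-1)·(-3/2) + 39/14·1637/330 = 1/2 ✓
b·c²: (-22821/1540)·1 + (-1)·9/4 + 39/14·2679769/108900 = 26162617/508200 ≠ 1/3 ⇒ order 2.
b·Ac: (-1)·(-2) + 39/14·49/66 = 179/44 ≠ 1/6

2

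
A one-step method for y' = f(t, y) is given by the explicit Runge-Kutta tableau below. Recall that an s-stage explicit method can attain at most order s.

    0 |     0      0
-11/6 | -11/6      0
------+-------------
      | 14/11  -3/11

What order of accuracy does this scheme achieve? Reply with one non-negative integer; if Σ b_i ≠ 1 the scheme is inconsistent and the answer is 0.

2

b = (14/11, -3/11)
c = (0, -11/6)
Σ b_i: 14/11·1 + (-3/11)·1 = 1 ✓
b·c: (-3/11)·(-11/6) = 1/2 ✓; 2 stages ⇒ order 2.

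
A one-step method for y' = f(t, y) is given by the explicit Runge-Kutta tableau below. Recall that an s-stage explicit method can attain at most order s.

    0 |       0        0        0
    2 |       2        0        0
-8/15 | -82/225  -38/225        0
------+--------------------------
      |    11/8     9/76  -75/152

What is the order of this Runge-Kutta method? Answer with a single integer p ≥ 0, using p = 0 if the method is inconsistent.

3

b = (11/8, 9/76, -75/152)
c = (0, 2, -8/15)
Ac = (0, 0, -76/225)
Σ b_i: 11/8·1 + 9/76·1 + (-75/152)·1 = 1 ✓
b·c: 9/76·2 + (-75/152)·(-8/15) = 1/2 ✓
b·c²: 9/76·4 + (-75/152)·64/225 = 1/3 ✓
b·Ac: (-75/152)·(-76/225) = 1/6 ✓; 3 stages ⇒ order 3.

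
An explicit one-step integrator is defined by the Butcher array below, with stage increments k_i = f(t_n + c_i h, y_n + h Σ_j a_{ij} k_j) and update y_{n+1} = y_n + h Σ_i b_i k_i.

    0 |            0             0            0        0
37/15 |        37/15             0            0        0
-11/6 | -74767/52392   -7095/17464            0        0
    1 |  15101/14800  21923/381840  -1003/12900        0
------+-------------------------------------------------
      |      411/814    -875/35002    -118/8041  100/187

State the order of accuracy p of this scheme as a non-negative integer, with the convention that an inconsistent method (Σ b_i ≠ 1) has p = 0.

4

b = (411/814, -875/35002, -118/8041, 100/187)
c = (0, 37/15, -11/6, 1)
Ac = (0, 0, -473/472, 341/1200)
Σ b_i: 411/814·1 + (-875/35002)·1 + (-118/8041)·1 + 100/187·1 = 1 ✓
b·c: (-875/35002)·37/15 + (-118/8041)·(-11/6) + 100/187·1 = 1/2 ✓
b·c²: (-875/35002)·1369/225 + (-118/8041)·121/36 + 100/187·1 = 1/3 ✓
b·Ac: (-118/8041)·(-473/472) + 100/187·341/1200 = 1/6 ✓
b·c³: (-875/35002)·50653/3375 + (-118/8041)·(-1331/216) + 100/187·1 = 1/4 ✓
b·(c∘Ac): (-118/8041)·5203/2832 + 100/187·341/1200 = 1/8 ✓
b·Ac²: (-118/8041)·(-17501/7080) + 100/187·11/125 = 1/12 ✓
b·A²c: 100/187·187/2400 = 1/24 ✓; 4 stages ⇒ order 4.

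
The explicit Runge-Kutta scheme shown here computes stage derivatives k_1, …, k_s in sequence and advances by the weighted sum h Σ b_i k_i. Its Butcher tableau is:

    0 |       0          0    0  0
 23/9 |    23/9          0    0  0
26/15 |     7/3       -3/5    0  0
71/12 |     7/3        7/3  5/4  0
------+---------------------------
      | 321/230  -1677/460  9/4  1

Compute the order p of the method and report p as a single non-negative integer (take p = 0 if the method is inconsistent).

b = (321/230, -1677/460, 9/4, 1)
c = (0, 23/9, 26/15, 71/12)
Ac = (0, 0, -23/15, 439/54)
Σ b_i: 321/230·1 + (-1677/460)·1 + 9/4·1 + 1·1 = 1 ✓
b·c: (-1677/460)·23/9 + 9/4·26/15 + 1·71/12 = 1/2 ✓
b·c²: (-1677/460)·529/81 + 9/4·676/225 + 1·5041/144 = 193943/10800 ≠ 1/3 ⇒ order 2.
b·Ac: 9/4·(-23/15) + 1·439/54 = 2527/540 ≠ 1/6

2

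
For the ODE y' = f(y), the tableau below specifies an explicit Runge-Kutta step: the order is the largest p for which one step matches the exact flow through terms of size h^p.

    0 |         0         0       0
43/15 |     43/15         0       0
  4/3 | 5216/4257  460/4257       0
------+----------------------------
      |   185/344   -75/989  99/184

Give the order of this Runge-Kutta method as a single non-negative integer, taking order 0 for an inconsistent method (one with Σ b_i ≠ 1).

b = (185/344, -75/989, 99/184)
c = (0, 43/15, 4/3)
Ac = (0, 0, 92/297)
Σ b_i: 185/344·1 + (-75/989)·1 + 99/184·1 = 1 ✓
b·c: (-75/989)·43/15 + 99/184·4/3 = 1/2 ✓
b·c²: (-75/989)·1849/225 + 99/184·16/9 = 1/3 ✓
b·Ac: 99/184·92/297 = 1/6 ✓; 3 stages ⇒ order 3.

3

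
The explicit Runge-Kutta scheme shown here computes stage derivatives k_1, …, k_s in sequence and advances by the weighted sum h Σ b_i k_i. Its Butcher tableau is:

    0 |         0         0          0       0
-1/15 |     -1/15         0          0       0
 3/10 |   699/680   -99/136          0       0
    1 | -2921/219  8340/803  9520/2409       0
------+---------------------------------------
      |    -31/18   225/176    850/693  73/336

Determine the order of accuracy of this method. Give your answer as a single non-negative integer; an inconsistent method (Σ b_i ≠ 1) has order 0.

4

b = (-31/18, 225/176, 850/693, 73/336)
c = (0, -1/15, 3/10, 1)
Ac = (0, 0, 33/680, 36/73)
Σ b_i: (-31/18)·1 + 225/176·1 + 850/693·1 + 73/336·1 = 1 ✓
b·c: 225/176·(-1/15) + 850/693·3/10 + 73/336·1 = 1/2 ✓
b·c²: 225/176·1/225 + 850/693·9/100 + 73/336·1 = 1/3 ✓
b·Ac: 850/693·33/680 + 73/336·36/73 = 1/6 ✓
b·c³: 225/176·(-1/3375) + 850/693·27/1000 + 73/336·1 = 1/4 ✓
b·(c∘Ac): 850/693·99/6800 + 73/336·36/73 = 1/8 ✓
b·Ac²: 850/693·(-11/3400) + 73/336·88/219 = 1/12 ✓
b·A²c: 73/336·14/73 = 1/24 ✓; 4 stages ⇒ order 4.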